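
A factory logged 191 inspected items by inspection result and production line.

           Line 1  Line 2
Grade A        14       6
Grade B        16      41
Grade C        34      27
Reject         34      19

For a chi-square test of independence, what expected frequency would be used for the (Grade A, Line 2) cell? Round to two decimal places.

9.74

Row total (Grade A) = 20; column total (Line 2) = 93; grand total N = 191.
Expected count = (row total × column total) / N = 20 × 93 / 191 = 9.74.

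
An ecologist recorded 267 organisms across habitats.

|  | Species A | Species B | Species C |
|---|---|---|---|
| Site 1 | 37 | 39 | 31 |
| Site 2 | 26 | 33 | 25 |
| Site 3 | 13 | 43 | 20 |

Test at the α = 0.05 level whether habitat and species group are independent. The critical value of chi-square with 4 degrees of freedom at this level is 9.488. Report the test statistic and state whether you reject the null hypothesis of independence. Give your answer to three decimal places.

9.805; reject H₀

Row totals: 107, 84, 76. Column totals: 76, 115, 76. Grand total N = 267.
Expected counts (row total × column total / N):
  Site 1, Species A: 107×76/267 = 30.4569
  Site 1, Species B: 107×115/267 = 46.0861
  Site 1, Species C: 107×76/267 = 30.4569
  Site 2, Species A: 84×76/267 = 23.9101
  Site 2, Species B: 84×115/267 = 36.1798
  Site 2, Species C: 84×76/267 = 23.9101
  Site 3, Species A: 76×76/267 = 21.6330
  Site 3, Species B: 76×115/267 = 32.7341
  Site 3, Species C: 76×76/267 = 21.6330
Contributions (O − E)²/E:
  (37 − 30.4569)²/30.4569 = 1.4057
  (39 − 46.0861)²/46.0861 = 1.0895
  (31 − 30.4569)²/30.4569 = 0.0097
  (26 − 23.9101)²/23.9101 = 0.1827
  (33 − 36.1798)²/36.1798 = 0.2795
  (25 − 23.9101)²/23.9101 = 0.0497
  (13 − 21.6330)²/21.6330 = 3.4451
  (43 − 32.7341)²/32.7341 = 3.2195
  (20 − 21.6330)²/21.6330 = 0.1233
χ² = 1.4057 + 1.0895 + 0.0097 + 0.1827 + 0.2795 + 0.0497 + 3.4451 + 3.2195 + 0.1233 = 9.805
df = (3−1)(3−1) = 4. Since 9.805 > 9.488, reject the null hypothesis of independence at α = 0.05.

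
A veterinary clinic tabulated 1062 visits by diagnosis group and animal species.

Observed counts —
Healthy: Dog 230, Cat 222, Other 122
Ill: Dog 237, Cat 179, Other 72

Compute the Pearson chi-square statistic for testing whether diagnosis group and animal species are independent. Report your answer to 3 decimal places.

10.708

Row totals: 574, 488. Column totals: 467, 401, 194. Grand total N = 1062.
Expected counts (row total × column total / N):
  Healthy, Dog: 574×467/1062 = 252.4087
  Healthy, Cat: 574×401/1062 = 216.7363
  Healthy, Other: 574×194/1062 = 104.8550
  Ill, Dog: 488×467/1062 = 214.5913
  Ill, Cat: 488×401/1062 = 184.2637
  Ill, Other: 488×194/1062 = 89.1450
Contributions (O − E)²/E:
  (230 − 252.4087)²/252.4087 = 1.9894
  (222 − 216.7363)²/216.7363 = 0.1278
  (122 − 104.8550)²/104.8550 = 2.8034
  (237 − 214.5913)²/214.5913 = 2.3400
  (179 − 184.2637)²/184.2637 = 0.1504
  (72 − 89.1450)²/89.1450 = 3.2974
χ² = 1.9894 + 0.1278 + 2.8034 + 2.3400 + 0.1504 + 3.2974 = 10.708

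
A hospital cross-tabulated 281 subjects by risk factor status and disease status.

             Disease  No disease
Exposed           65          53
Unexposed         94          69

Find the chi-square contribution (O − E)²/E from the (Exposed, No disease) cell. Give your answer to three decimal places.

Row total (Exposed) = 118; column total (No disease) = 122; N = 281.
Expected count E = 118 × 122 / 281 = 51.2313.
Contribution = (O − E)²/E = (53 − 51.2313)² / 51.2313 = 0.061.

0.061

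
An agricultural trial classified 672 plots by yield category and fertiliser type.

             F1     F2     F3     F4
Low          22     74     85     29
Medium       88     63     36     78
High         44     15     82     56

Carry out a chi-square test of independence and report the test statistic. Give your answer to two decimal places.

114.87

Row totals: 210, 265, 197. Column totals: 154, 152, 203, 163. Grand total N = 672.
Expected counts (row total × column total / N):
  Low, F1: 210×154/672 = 48.125
  Low, F2: 210×152/672 = 47.500
  Low, F3: 210×203/672 = 63.438
  Low, F4: 210×163/672 = 50.938
  Medium, F1: 265×154/672 = 60.729
  Medium, F2: 265×152/672 = 59.940
  Medium, F3: 265×203/672 = 80.052
  Medium, F4: 265×163/672 = 64.278
  High, F1: 197×154/672 = 45.146
  High, F2: 197×152/672 = 44.560
  High, F3: 197×203/672 = 59.510
  High, F4: 197×163/672 = 47.784
Contributions (O − E)²/E:
  (22 − 48.125)²/48.125 = 14.1821
  (74 − 47.500)²/47.500 = 14.7842
  (85 − 63.438)²/63.438 = 7.3287
  (29 − 50.938)²/50.938 = 9.4483
  (88 − 60.729)²/60.729 = 12.2463
  (63 − 59.940)²/59.940 = 0.1562
  (36 − 80.052)²/80.052 = 24.2415
  (78 − 64.278)²/64.278 = 2.9294
  (44 − 45.146)²/45.146 = 0.0291
  (15 − 44.560)²/44.560 = 19.6094
  (82 − 59.510)²/59.510 = 8.4994
  (56 − 47.784)²/47.784 = 1.4127
χ² = 14.1821 + 14.7842 + 7.3287 + 9.4483 + 12.2463 + 0.1562 + 24.2415 + 2.9294 + 0.0291 + 19.6094 + 8.4994 + 1.4127 = 114.87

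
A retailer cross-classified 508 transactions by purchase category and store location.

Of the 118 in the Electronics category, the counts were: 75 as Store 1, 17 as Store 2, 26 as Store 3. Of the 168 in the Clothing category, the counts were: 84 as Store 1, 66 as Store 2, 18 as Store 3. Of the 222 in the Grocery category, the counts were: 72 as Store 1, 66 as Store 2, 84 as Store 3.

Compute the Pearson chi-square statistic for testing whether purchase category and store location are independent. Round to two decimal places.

60.73

Row totals: 118, 168, 222. Column totals: 231, 149, 128. Grand total N = 508.
Expected counts (row total × column total / N):
  Electronics, Store 1: 118×231/508 = 53.657
  Electronics, Store 2: 118×149/508 = 34.610
  Electronics, Store 3: 118×128/508 = 29.732
  Clothing, Store 1: 168×231/508 = 76.394
  Clothing, Store 2: 168×149/508 = 49.276
  Clothing, Store 3: 168×128/508 = 42.331
  Grocery, Store 1: 222×231/508 = 100.949
  Grocery, Store 2: 222×149/508 = 65.114
  Grocery, Store 3: 222×128/508 = 55.937
Contributions (O − E)²/E:
  (75 − 53.657)²/53.657 = 8.4895
  (17 − 34.610)²/34.610 = 8.9602
  (26 − 29.732)²/29.732 = 0.4684
  (84 − 76.394)²/76.394 = 0.7573
  (66 − 49.276)²/49.276 = 5.6760
  (18 − 42.331)²/42.331 = 13.9850
  (72 − 100.949)²/100.949 = 8.3017
  (66 − 65.114)²/65.114 = 0.0121
  (84 − 55.937)²/55.937 = 14.0789
χ² = 8.4895 + 8.9602 + 0.4684 + 0.7573 + 5.6760 + 13.9850 + 8.3017 + 0.0121 + 14.0789 = 60.73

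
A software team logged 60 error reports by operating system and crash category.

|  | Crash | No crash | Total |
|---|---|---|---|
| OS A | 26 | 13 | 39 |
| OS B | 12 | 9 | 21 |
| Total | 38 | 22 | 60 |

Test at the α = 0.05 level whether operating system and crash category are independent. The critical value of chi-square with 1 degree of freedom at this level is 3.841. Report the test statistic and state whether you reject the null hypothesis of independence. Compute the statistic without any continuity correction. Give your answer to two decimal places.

Grand total N = 60.
Expected counts (row total × column total / N):
  OS A, Crash: 39×38/60 = 24.700
  OS A, No crash: 39×22/60 = 14.300
  OS B, Crash: 21×38/60 = 13.300
  OS B, No crash: 21×22/60 = 7.700
Contributions (O − E)²/E:
  (26 − 24.700)²/24.700 = 0.0684
  (13 − 14.300)²/14.300 = 0.1182
  (12 − 13.300)²/13.300 = 0.1271
  (9 − 7.700)²/7.700 = 0.2195
χ² = 0.0684 + 0.1182 + 0.1271 + 0.2195 = 0.53
df = (2−1)(2−1) = 1. Since 0.53 < 3.841, fail to reject the null hypothesis of independence at α = 0.05.

0.53; fail to reject H₀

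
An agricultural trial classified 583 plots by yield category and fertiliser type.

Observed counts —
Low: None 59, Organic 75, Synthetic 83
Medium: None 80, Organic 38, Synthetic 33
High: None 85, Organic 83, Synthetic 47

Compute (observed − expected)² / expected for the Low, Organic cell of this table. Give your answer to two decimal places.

0.06

Row total (Low) = 217; column total (Organic) = 196; N = 583.
Expected count E = 217 × 196 / 583 = 72.954.
Contribution = (O − E)²/E = (75 − 72.954)² / 72.954 = 0.06.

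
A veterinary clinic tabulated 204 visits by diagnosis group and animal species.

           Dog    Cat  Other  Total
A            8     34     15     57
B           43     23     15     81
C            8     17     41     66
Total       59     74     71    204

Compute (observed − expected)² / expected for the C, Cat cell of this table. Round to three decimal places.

2.012

Row total (C) = 66; column total (Cat) = 74; N = 204.
Expected count E = 66 × 74 / 204 = 23.94118.
Contribution = (O − E)²/E = (17 − 23.94118)² / 23.94118 = 2.012.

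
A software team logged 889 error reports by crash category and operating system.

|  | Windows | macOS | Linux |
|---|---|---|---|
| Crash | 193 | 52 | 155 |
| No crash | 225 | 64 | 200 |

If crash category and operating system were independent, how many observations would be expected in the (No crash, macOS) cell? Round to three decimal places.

63.807

Row total (No crash) = 489; column total (macOS) = 116; grand total N = 889.
Expected count = (row total × column total) / N = 489 × 116 / 889 = 63.807.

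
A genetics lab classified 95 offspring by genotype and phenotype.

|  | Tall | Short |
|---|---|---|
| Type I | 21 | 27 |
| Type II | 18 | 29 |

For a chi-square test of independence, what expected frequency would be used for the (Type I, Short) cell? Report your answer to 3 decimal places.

28.295

Row total (Type I) = 48; column total (Short) = 56; grand total N = 95.
Expected count = (row total × column total) / N = 48 × 56 / 95 = 28.295.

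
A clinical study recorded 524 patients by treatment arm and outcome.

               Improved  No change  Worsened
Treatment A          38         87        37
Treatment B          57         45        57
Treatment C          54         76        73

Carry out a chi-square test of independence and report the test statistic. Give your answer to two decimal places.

24.20

Row totals: 162, 159, 203. Column totals: 149, 208, 167. Grand total N = 524.
Expected counts (row total × column total / N):
  Treatment A, Improved: 162×149/524 = 46.065
  Treatment A, No change: 162×208/524 = 64.305
  Treatment A, Worsened: 162×167/524 = 51.630
  Treatment B, Improved: 159×149/524 = 45.212
  Treatment B, No change: 159×208/524 = 63.115
  Treatment B, Worsened: 159×167/524 = 50.674
  Treatment C, Improved: 203×149/524 = 57.723
  Treatment C, No change: 203×208/524 = 80.580
  Treatment C, Worsened: 203×167/524 = 64.697
Contributions (O − E)²/E:
  (38 − 46.065)²/46.065 = 1.4120
  (87 − 64.305)²/64.305 = 8.0097
  (37 − 51.630)²/51.630 = 4.1456
  (57 − 45.212)²/45.212 = 3.0735
  (45 − 63.115)²/63.115 = 5.1993
  (57 − 50.674)²/50.674 = 0.7897
  (54 − 57.723)²/57.723 = 0.2401
  (76 − 80.580)²/80.580 = 0.2603
  (73 − 64.697)²/64.697 = 1.0656
χ² = 1.4120 + 8.0097 + 4.1456 + 3.0735 + 5.1993 + 0.7897 + 0.2401 + 0.2603 + 1.0656 = 24.20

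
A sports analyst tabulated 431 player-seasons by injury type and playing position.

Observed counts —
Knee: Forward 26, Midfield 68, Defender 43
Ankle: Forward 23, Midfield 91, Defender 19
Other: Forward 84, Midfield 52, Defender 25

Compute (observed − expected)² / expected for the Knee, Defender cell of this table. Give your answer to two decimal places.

Row total (Knee) = 137; column total (Defender) = 87; N = 431.
Expected count E = 137 × 87 / 431 = 27.654.
Contribution = (O − E)²/E = (43 − 27.654)² / 27.654 = 8.52.

8.52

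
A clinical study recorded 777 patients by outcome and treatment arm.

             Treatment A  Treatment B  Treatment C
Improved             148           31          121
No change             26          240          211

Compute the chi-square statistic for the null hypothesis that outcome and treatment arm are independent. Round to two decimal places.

243.43

Row totals: 300, 477. Column totals: 174, 271, 332. Grand total N = 777.
Expected counts (row total × column total / N):
  Improved, Treatment A: 300×174/777 = 67.1815
  Improved, Treatment B: 300×271/777 = 104.6332
  Improved, Treatment C: 300×332/777 = 128.1853
  No change, Treatment A: 477×174/777 = 106.8185
  No change, Treatment B: 477×271/777 = 166.3668
  No change, Treatment C: 477×332/777 = 203.8147
Contributions (O − E)²/E:
  (148 − 67.1815)²/67.1815 = 97.2236
  (31 − 104.6332)²/104.6332 = 51.8177
  (121 − 128.1853)²/128.1853 = 0.4028
  (26 − 106.8185)²/106.8185 = 61.1470
  (240 − 166.3668)²/166.3668 = 32.5897
  (211 − 203.8147)²/203.8147 = 0.2533
χ² = 97.2236 + 51.8177 + 0.4028 + 61.1470 + 32.5897 + 0.2533 = 243.43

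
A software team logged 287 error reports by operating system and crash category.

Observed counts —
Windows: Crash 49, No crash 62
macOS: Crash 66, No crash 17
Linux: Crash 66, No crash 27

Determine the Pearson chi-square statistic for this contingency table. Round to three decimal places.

Row totals: 111, 83, 93. Column totals: 181, 106. Grand total N = 287.
Expected counts (row total × column total / N):
  Windows, Crash: 111×181/287 = 70.0035
  Windows, No crash: 111×106/287 = 40.9965
  macOS, Crash: 83×181/287 = 52.3449
  macOS, No crash: 83×106/287 = 30.6551
  Linux, Crash: 93×181/287 = 58.6516
  Linux, No crash: 93×106/287 = 34.3484
Contributions (O − E)²/E:
  (49 − 70.0035)²/70.0035 = 6.3018
  (62 − 40.9965)²/40.9965 = 10.7606
  (66 − 52.3449)²/52.3449 = 3.5622
  (17 − 30.6551)²/30.6551 = 6.0826
  (66 − 58.6516)²/58.6516 = 0.9207
  (27 − 34.3484)²/34.3484 = 1.5721
χ² = 6.3018 + 10.7606 + 3.5622 + 6.0826 + 0.9207 + 1.5721 = 29.200

29.200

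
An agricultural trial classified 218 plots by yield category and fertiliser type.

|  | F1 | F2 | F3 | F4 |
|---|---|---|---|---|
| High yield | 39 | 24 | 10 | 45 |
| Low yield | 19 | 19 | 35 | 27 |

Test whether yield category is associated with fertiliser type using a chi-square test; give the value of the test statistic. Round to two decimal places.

24.55

Row totals: 118, 100. Column totals: 58, 43, 45, 72. Grand total N = 218.
Expected counts (row total × column total / N):
  High yield, F1: 118×58/218 = 31.394
  High yield, F2: 118×43/218 = 23.275
  High yield, F3: 118×45/218 = 24.358
  High yield, F4: 118×72/218 = 38.972
  Low yield, F1: 100×58/218 = 26.606
  Low yield, F2: 100×43/218 = 19.725
  Low yield, F3: 100×45/218 = 20.642
  Low yield, F4: 100×72/218 = 33.028
Contributions (O − E)²/E:
  (39 − 31.394)²/31.394 = 1.8427
  (24 − 23.275)²/23.275 = 0.0226
  (10 − 24.358)²/24.358 = 8.4634
  (45 − 38.972)²/38.972 = 0.9324
  (19 − 26.606)²/26.606 = 2.1744
  (19 − 19.725)²/19.725 = 0.0266
  (35 − 20.642)²/20.642 = 9.9870
  (27 − 33.028)²/33.028 = 1.1002
χ² = 1.8427 + 0.0226 + 8.4634 + 0.9324 + 2.1744 + 0.0266 + 9.9870 + 1.1002 = 24.55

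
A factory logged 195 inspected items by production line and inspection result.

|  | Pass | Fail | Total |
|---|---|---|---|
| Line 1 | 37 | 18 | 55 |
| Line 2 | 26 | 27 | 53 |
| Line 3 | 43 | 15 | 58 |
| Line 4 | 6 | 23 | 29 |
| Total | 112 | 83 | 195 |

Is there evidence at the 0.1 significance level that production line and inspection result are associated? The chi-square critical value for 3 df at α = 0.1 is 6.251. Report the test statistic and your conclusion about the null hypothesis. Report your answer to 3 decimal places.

Grand total N = 195.
Expected counts (row total × column total / N):
  Line 1, Pass: 55×112/195 = 31.5897
  Line 1, Fail: 55×83/195 = 23.4103
  Line 2, Pass: 53×112/195 = 30.4410
  Line 2, Fail: 53×83/195 = 22.5590
  Line 3, Pass: 58×112/195 = 33.3128
  Line 3, Fail: 58×83/195 = 24.6872
  Line 4, Pass: 29×112/195 = 16.6564
  Line 4, Fail: 29×83/195 = 12.3436
Contributions (O − E)²/E:
  (37 − 31.5897)²/31.5897 = 0.9266
  (18 − 23.4103)²/23.4103 = 1.2504
  (26 − 30.4410)²/30.4410 = 0.6479
  (27 − 22.5590)²/22.5590 = 0.8743
  (43 − 33.3128)²/33.3128 = 2.8170
  (15 − 24.6872)²/24.6872 = 3.8012
  (6 − 16.6564)²/16.6564 = 6.8177
  (23 − 12.3436)²/12.3436 = 9.1998
χ² = 0.9266 + 1.2504 + 0.6479 + 0.8743 + 2.8170 + 3.8012 + 6.8177 + 9.1998 = 26.335
df = (4−1)(2−1) = 3. Since 26.335 > 6.251, reject the null hypothesis of independence at α = 0.1.

26.335; reject H₀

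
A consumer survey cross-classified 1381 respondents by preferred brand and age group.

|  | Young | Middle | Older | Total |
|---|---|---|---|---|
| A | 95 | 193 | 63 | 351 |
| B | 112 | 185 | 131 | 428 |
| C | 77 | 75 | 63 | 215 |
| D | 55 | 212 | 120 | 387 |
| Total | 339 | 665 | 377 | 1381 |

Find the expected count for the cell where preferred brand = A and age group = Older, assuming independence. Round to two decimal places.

95.82

Row total (A) = 351; column total (Older) = 377; grand total N = 1381.
Expected count = (row total × column total) / N = 351 × 377 / 1381 = 95.82.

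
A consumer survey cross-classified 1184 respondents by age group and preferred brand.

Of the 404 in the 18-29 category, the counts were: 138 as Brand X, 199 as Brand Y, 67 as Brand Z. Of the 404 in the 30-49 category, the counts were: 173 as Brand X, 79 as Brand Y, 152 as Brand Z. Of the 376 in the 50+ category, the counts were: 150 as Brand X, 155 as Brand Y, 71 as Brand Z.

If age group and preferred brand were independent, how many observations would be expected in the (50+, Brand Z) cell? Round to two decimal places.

92.09

Row total (50+) = 376; column total (Brand Z) = 290; grand total N = 1184.
Expected count = (row total × column total) / N = 376 × 290 / 1184 = 92.09.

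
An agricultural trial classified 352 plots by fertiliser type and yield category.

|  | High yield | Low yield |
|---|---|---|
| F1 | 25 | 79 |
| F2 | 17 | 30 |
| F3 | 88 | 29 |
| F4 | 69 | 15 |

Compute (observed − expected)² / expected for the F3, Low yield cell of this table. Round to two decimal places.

Row total (F3) = 117; column total (Low yield) = 153; N = 352.
Expected count E = 117 × 153 / 352 = 50.8551.
Contribution = (O − E)²/E = (29 − 50.8551)² / 50.8551 = 9.39.

9.39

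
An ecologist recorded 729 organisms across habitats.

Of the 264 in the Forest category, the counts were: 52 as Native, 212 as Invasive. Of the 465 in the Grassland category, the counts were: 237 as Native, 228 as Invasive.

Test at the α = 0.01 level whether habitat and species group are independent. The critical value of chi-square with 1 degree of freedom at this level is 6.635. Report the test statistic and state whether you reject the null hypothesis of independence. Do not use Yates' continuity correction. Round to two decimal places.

Row totals: 264, 465. Column totals: 289, 440. Grand total N = 729.
Expected counts (row total × column total / N):
  Forest, Native: 264×289/729 = 104.658
  Forest, Invasive: 264×440/729 = 159.342
  Grassland, Native: 465×289/729 = 184.342
  Grassland, Invasive: 465×440/729 = 280.658
Contributions (O − E)²/E:
  (52 − 104.658)²/104.658 = 26.4945
  (212 − 159.342)²/159.342 = 17.4020
  (237 − 184.342)²/184.342 = 15.0420
  (228 − 280.658)²/280.658 = 9.8799
χ² = 26.4945 + 17.4020 + 15.0420 + 9.8799 = 68.82
df = (2−1)(2−1) = 1. Since 68.82 > 6.635, reject the null hypothesis of independence at α = 0.01.

68.82; reject H₀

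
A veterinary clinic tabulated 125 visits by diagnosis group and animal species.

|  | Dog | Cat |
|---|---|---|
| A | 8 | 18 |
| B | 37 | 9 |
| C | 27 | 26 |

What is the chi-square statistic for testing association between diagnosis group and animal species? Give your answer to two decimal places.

18.45

Row totals: 26, 46, 53. Column totals: 72, 53. Grand total N = 125.
Expected counts (row total × column total / N):
  A, Dog: 26×72/125 = 14.976
  A, Cat: 26×53/125 = 11.024
  B, Dog: 46×72/125 = 26.496
  B, Cat: 46×53/125 = 19.504
  C, Dog: 53×72/125 = 30.528
  C, Cat: 53×53/125 = 22.472
Contributions (O − E)²/E:
  (8 − 14.976)²/14.976 = 3.2495
  (18 − 11.024)²/11.024 = 4.4144
  (37 − 26.496)²/26.496 = 4.1642
  (9 − 19.504)²/19.504 = 5.6570
  (27 − 30.528)²/30.528 = 0.4077
  (26 − 22.472)²/22.472 = 0.5539
χ² = 3.2495 + 4.4144 + 4.1642 + 5.6570 + 0.4077 + 0.5539 = 18.45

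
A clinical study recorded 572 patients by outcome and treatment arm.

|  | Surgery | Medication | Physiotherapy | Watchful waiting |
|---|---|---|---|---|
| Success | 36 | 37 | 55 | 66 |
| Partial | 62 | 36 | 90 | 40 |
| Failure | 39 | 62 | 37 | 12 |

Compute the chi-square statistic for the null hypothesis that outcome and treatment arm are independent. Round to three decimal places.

Row totals: 194, 228, 150. Column totals: 137, 135, 182, 118. Grand total N = 572.
Expected counts (row total × column total / N):
  Success, Surgery: 194×137/572 = 46.4650
  Success, Medication: 194×135/572 = 45.7867
  Success, Physiotherapy: 194×182/572 = 61.7273
  Success, Watchful waiting: 194×118/572 = 40.0210
  Partial, Surgery: 228×137/572 = 54.6084
  Partial, Medication: 228×135/572 = 53.8112
  Partial, Physiotherapy: 228×182/572 = 72.5455
  Partial, Watchful waiting: 228×118/572 = 47.0350
  Failure, Surgery: 150×137/572 = 35.9266
  Failure, Medication: 150×135/572 = 35.4021
  Failure, Physiotherapy: 150×182/572 = 47.7273
  Failure, Watchful waiting: 150×118/572 = 30.9441
Contributions (O − E)²/E:
  (36 − 46.4650)²/46.4650 = 2.3570
  (37 − 45.7867)²/45.7867 = 1.6862
  (55 − 61.7273)²/61.7273 = 0.7332
  (66 − 40.0210)²/40.0210 = 16.8639
  (62 − 54.6084)²/54.6084 = 1.0005
  (36 − 53.8112)²/53.8112 = 5.8954
  (90 − 72.5455)²/72.5455 = 4.1996
  (40 − 47.0350)²/47.0350 = 1.0522
  (39 − 35.9266)²/35.9266 = 0.2629
  (62 − 35.4021)²/35.4021 = 19.9832
  (37 − 47.7273)²/47.7273 = 2.4111
  (12 − 30.9441)²/30.9441 = 11.5977
χ² = 2.3570 + 1.6862 + 0.7332 + 16.8639 + 1.0005 + 5.8954 + 4.1996 + 1.0522 + 0.2629 + 19.9832 + 2.4111 + 11.5977 = 68.043

68.043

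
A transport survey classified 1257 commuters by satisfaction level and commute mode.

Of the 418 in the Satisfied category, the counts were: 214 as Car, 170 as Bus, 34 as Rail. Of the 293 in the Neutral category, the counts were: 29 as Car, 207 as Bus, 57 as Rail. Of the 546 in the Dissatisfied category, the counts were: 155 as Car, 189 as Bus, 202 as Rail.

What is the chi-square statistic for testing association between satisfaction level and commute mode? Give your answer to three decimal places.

240.728

Row totals: 418, 293, 546. Column totals: 398, 566, 293. Grand total N = 1257.
Expected counts (row total × column total / N):
  Satisfied, Car: 418×398/1257 = 132.3500
  Satisfied, Bus: 418×566/1257 = 188.2164
  Satisfied, Rail: 418×293/1257 = 97.4336
  Neutral, Car: 293×398/1257 = 92.7717
  Neutral, Bus: 293×566/1257 = 131.9316
  Neutral, Rail: 293×293/1257 = 68.2967
  Dissatisfied, Car: 546×398/1257 = 172.8783
  Dissatisfied, Bus: 546×566/1257 = 245.8520
  Dissatisfied, Rail: 546×293/1257 = 127.2697
Contributions (O − E)²/E:
  (214 − 132.3500)²/132.3500 = 50.3719
  (170 − 188.2164)²/188.2164 = 1.7631
  (34 − 97.4336)²/97.4336 = 41.2981
  (29 − 92.7717)²/92.7717 = 43.8370
  (207 − 131.9316)²/131.9316 = 42.7135
  (57 − 68.2967)²/68.2967 = 1.8685
  (155 − 172.8783)²/172.8783 = 1.8489
  (189 − 245.8520)²/245.8520 = 13.1467
  (202 − 127.2697)²/127.2697 = 43.8802
χ² = 50.3719 + 1.7631 + 41.2981 + 43.8370 + 42.7135 + 1.8685 + 1.8489 + 13.1467 + 43.8802 = 240.728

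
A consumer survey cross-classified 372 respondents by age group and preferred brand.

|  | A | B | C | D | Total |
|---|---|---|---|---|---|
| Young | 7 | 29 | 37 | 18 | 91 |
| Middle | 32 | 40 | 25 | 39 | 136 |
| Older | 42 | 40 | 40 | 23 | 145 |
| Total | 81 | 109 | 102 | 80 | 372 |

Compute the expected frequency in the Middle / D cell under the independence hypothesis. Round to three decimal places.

Row total (Middle) = 136; column total (D) = 80; grand total N = 372.
Expected count = (row total × column total) / N = 136 × 80 / 372 = 29.247.

29.247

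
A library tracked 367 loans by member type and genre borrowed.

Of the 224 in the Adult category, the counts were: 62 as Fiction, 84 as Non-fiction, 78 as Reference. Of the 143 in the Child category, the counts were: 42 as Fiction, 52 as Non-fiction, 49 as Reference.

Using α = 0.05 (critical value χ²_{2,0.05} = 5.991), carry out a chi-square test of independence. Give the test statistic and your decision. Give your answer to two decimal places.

Row totals: 224, 143. Column totals: 104, 136, 127. Grand total N = 367.
Expected counts (row total × column total / N):
  Adult, Fiction: 224×104/367 = 63.477
  Adult, Non-fiction: 224×136/367 = 83.008
  Adult, Reference: 224×127/367 = 77.515
  Child, Fiction: 143×104/367 = 40.523
  Child, Non-fiction: 143×136/367 = 52.992
  Child, Reference: 143×127/367 = 49.485
Contributions (O − E)²/E:
  (62 − 63.477)²/63.477 = 0.0344
  (84 − 83.008)²/83.008 = 0.0119
  (78 − 77.515)²/77.515 = 0.0030
  (42 − 40.523)²/40.523 = 0.0538
  (52 − 52.992)²/52.992 = 0.0186
  (49 − 49.485)²/49.485 = 0.0048
χ² = 0.0344 + 0.0119 + 0.0030 + 0.0538 + 0.0186 + 0.0048 = 0.13
df = (2−1)(3−1) = 2. Since 0.13 < 5.991, fail to reject the null hypothesis of independence at α = 0.05.

0.13; fail to reject H₀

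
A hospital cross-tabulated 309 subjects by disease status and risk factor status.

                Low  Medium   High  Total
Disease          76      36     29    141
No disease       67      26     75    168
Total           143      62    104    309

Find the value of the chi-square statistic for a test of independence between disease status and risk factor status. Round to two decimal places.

20.32

Grand total N = 309.
Expected counts (row total × column total / N):
  Disease, Low: 141×143/309 = 65.252
  Disease, Medium: 141×62/309 = 28.291
  Disease, High: 141×104/309 = 47.456
  No disease, Low: 168×143/309 = 77.748
  No disease, Medium: 168×62/309 = 33.709
  No disease, High: 168×104/309 = 56.544
Contributions (O − E)²/E:
  (76 − 65.252)²/65.252 = 1.7704
  (36 − 28.291)²/28.291 = 2.1006
  (29 − 47.456)²/47.456 = 7.1777
  (67 − 77.748)²/77.748 = 1.4858
  (26 − 33.709)²/33.709 = 1.7630
  (75 − 56.544)²/56.544 = 6.0241
χ² = 1.7704 + 2.1006 + 7.1777 + 1.4858 + 1.7630 + 6.0241 = 20.32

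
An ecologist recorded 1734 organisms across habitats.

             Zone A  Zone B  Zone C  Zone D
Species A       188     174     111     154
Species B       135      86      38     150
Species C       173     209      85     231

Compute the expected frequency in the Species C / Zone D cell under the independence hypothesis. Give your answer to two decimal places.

215.36

Row total (Species C) = 698; column total (Zone D) = 535; grand total N = 1734.
Expected count = (row total × column total) / N = 698 × 535 / 1734 = 215.36.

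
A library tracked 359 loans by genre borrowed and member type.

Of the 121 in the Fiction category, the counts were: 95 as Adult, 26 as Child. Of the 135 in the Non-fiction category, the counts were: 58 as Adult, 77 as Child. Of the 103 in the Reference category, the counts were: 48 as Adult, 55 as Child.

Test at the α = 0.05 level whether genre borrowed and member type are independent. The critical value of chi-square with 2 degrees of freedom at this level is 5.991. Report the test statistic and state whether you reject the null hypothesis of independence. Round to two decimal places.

Row totals: 121, 135, 103. Column totals: 201, 158. Grand total N = 359.
Expected counts (row total × column total / N):
  Fiction, Adult: 121×201/359 = 67.747
  Fiction, Child: 121×158/359 = 53.253
  Non-fiction, Adult: 135×201/359 = 75.585
  Non-fiction, Child: 135×158/359 = 59.415
  Reference, Adult: 103×201/359 = 57.669
  Reference, Child: 103×158/359 = 45.331
Contributions (O − E)²/E:
  (95 − 67.747)²/67.747 = 10.9632
  (26 − 53.253)²/53.253 = 13.9471
  (58 − 75.585)²/75.585 = 4.0912
  (77 − 59.415)²/59.415 = 5.2046
  (48 − 57.669)²/57.669 = 1.6211
  (55 − 45.331)²/45.331 = 2.0624
χ² = 10.9632 + 13.9471 + 4.0912 + 5.2046 + 1.6211 + 2.0624 = 37.89
df = (3−1)(2−1) = 2. Since 37.89 > 5.991, reject the null hypothesis of independence at α = 0.05.

37.89; reject H₀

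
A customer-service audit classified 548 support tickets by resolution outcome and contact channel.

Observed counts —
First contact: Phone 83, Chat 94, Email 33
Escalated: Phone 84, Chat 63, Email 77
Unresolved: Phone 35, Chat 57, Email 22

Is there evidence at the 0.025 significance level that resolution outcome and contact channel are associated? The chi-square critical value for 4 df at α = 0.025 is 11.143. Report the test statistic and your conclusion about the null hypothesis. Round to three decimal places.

Row totals: 210, 224, 114. Column totals: 202, 214, 132. Grand total N = 548.
Expected counts (row total × column total / N):
  First contact, Phone: 210×202/548 = 77.40876
  First contact, Chat: 210×214/548 = 82.00730
  First contact, Email: 210×132/548 = 50.58394
  Escalated, Phone: 224×202/548 = 82.56934
  Escalated, Chat: 224×214/548 = 87.47445
  Escalated, Email: 224×132/548 = 53.95620
  Unresolved, Phone: 114×202/548 = 42.02190
  Unresolved, Chat: 114×214/548 = 44.51825
  Unresolved, Email: 114×132/548 = 27.45985
Contributions (O − E)²/E:
  (83 − 77.40876)²/77.40876 = 0.4039
  (94 − 82.00730)²/82.00730 = 1.7538
  (33 − 50.58394)²/50.58394 = 6.1125
  (84 − 82.56934)²/82.56934 = 0.0248
  (63 − 87.47445)²/87.47445 = 6.8477
  (77 − 53.95620)²/53.95620 = 9.8416
  (35 − 42.02190)²/42.02190 = 1.1734
  (57 − 44.51825)²/44.51825 = 3.4996
  (22 − 27.45985)²/27.45985 = 1.0856
χ² = 0.4039 + 1.7538 + 6.1125 + 0.0248 + 6.8477 + 9.8416 + 1.1734 + 3.4996 + 1.0856 = 30.743
df = (3−1)(3−1) = 4. Since 30.743 > 11.143, reject the null hypothesis of independence at α = 0.025.

30.743; reject H₀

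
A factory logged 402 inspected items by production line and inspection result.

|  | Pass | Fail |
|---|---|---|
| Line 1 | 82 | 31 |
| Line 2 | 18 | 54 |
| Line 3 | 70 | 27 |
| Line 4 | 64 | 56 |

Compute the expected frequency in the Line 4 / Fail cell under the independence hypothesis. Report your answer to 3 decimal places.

Row total (Line 4) = 120; column total (Fail) = 168; grand total N = 402.
Expected count = (row total × column total) / N = 120 × 168 / 402 = 50.149.

50.149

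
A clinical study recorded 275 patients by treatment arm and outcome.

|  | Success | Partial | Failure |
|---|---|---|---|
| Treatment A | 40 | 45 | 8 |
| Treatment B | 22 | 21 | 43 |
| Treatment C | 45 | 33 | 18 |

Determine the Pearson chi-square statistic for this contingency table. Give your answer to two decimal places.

46.01

Row totals: 93, 86, 96. Column totals: 107, 99, 69. Grand total N = 275.
Expected counts (row total × column total / N):
  Treatment A, Success: 93×107/275 = 36.1855
  Treatment A, Partial: 93×99/275 = 33.4800
  Treatment A, Failure: 93×69/275 = 23.3345
  Treatment B, Success: 86×107/275 = 33.4618
  Treatment B, Partial: 86×99/275 = 30.9600
  Treatment B, Failure: 86×69/275 = 21.5782
  Treatment C, Success: 96×107/275 = 37.3527
  Treatment C, Partial: 96×99/275 = 34.5600
  Treatment C, Failure: 96×69/275 = 24.0873
Contributions (O − E)²/E:
  (40 − 36.1855)²/36.1855 = 0.4021
  (45 − 33.4800)²/33.4800 = 3.9639
  (8 − 23.3345)²/23.3345 = 10.0772
  (22 − 33.4618)²/33.4618 = 3.9261
  (21 − 30.9600)²/30.9600 = 3.2042
  (43 − 21.5782)²/21.5782 = 21.2665
  (45 − 37.3527)²/37.3527 = 1.5656
  (33 − 34.5600)²/34.5600 = 0.0704
  (18 − 24.0873)²/24.0873 = 1.5384
χ² = 0.4021 + 3.9639 + 10.0772 + 3.9261 + 3.2042 + 21.2665 + 1.5656 + 0.0704 + 1.5384 = 46.01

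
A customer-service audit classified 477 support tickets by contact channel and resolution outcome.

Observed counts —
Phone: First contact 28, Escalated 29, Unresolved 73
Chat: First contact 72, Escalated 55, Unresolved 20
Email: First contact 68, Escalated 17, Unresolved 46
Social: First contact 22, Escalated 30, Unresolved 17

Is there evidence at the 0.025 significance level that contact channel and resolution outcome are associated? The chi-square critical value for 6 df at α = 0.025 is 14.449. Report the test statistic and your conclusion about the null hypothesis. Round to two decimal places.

Row totals: 130, 147, 131, 69. Column totals: 190, 131, 156. Grand total N = 477.
Expected counts (row total × column total / N):
  Phone, First contact: 130×190/477 = 51.782
  Phone, Escalated: 130×131/477 = 35.702
  Phone, Unresolved: 130×156/477 = 42.516
  Chat, First contact: 147×190/477 = 58.553
  Chat, Escalated: 147×131/477 = 40.371
  Chat, Unresolved: 147×156/477 = 48.075
  Email, First contact: 131×190/477 = 52.180
  Email, Escalated: 131×131/477 = 35.977
  Email, Unresolved: 131×156/477 = 42.843
  Social, First contact: 69×190/477 = 27.484
  Social, Escalated: 69×131/477 = 18.950
  Social, Unresolved: 69×156/477 = 22.566
Contributions (O − E)²/E:
  (28 − 51.782)²/51.782 = 10.9224
  (29 − 35.702)²/35.702 = 1.2581
  (73 − 42.516)²/42.516 = 21.8570
  (72 − 58.553)²/58.553 = 3.0882
  (55 − 40.371)²/40.371 = 5.3010
  (20 − 48.075)²/48.075 = 16.3953
  (68 − 52.180)²/52.180 = 4.7963
  (17 − 35.977)²/35.977 = 10.0099
  (46 − 42.843)²/42.843 = 0.2326
  (22 − 27.484)²/27.484 = 1.0942
  (30 − 18.950)²/18.950 = 6.4434
  (17 − 22.566)²/22.566 = 1.3729
χ² = 10.9224 + 1.2581 + 21.8570 + 3.0882 + 5.3010 + 16.3953 + 4.7963 + 10.0099 + 0.2326 + 1.0942 + 6.4434 + 1.3729 = 82.77
df = (4−1)(3−1) = 6. Since 82.77 > 14.449, reject the null hypothesis of independence at α = 0.025.

82.77; reject H₀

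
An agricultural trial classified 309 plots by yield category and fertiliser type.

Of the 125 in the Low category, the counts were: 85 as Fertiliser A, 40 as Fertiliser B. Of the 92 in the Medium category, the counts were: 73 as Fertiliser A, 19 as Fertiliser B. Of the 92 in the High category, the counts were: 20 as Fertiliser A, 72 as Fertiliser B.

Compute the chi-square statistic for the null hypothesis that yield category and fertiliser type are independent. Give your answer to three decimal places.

71.799

Row totals: 125, 92, 92. Column totals: 178, 131. Grand total N = 309.
Expected counts (row total × column total / N):
  Low, Fertiliser A: 125×178/309 = 72.0065
  Low, Fertiliser B: 125×131/309 = 52.9935
  Medium, Fertiliser A: 92×178/309 = 52.9968
  Medium, Fertiliser B: 92×131/309 = 39.0032
  High, Fertiliser A: 92×178/309 = 52.9968
  High, Fertiliser B: 92×131/309 = 39.0032
Contributions (O − E)²/E:
  (85 − 72.0065)²/72.0065 = 2.3447
  (40 − 52.9935)²/52.9935 = 3.1859
  (73 − 52.9968)²/52.9968 = 7.5500
  (19 − 39.0032)²/39.0032 = 10.2589
  (20 − 52.9968)²/52.9968 = 20.5444
  (72 − 39.0032)²/39.0032 = 27.9154
χ² = 2.3447 + 3.1859 + 7.5500 + 10.2589 + 20.5444 + 27.9154 = 71.799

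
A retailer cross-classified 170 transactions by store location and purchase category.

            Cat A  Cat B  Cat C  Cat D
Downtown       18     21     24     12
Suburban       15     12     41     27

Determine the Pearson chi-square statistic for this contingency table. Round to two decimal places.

Row totals: 75, 95. Column totals: 33, 33, 65, 39. Grand total N = 170.
Expected counts (row total × column total / N):
  Downtown, Cat A: 75×33/170 = 14.559
  Downtown, Cat B: 75×33/170 = 14.559
  Downtown, Cat C: 75×65/170 = 28.676
  Downtown, Cat D: 75×39/170 = 17.206
  Suburban, Cat A: 95×33/170 = 18.441
  Suburban, Cat B: 95×33/170 = 18.441
  Suburban, Cat C: 95×65/170 = 36.324
  Suburban, Cat D: 95×39/170 = 21.794
Contributions (O − E)²/E:
  (18 − 14.559)²/14.559 = 0.8133
  (21 − 14.559)²/14.559 = 2.8495
  (24 − 28.676)²/28.676 = 0.7625
  (12 − 17.206)²/17.206 = 1.5752
  (15 − 18.441)²/18.441 = 0.6421
  (12 − 18.441)²/18.441 = 2.2497
  (41 − 36.324)²/36.324 = 0.6019
  (27 − 21.794)²/21.794 = 1.2436
χ² = 0.8133 + 2.8495 + 0.7625 + 1.5752 + 0.6421 + 2.2497 + 0.6019 + 1.2436 = 10.74

10.74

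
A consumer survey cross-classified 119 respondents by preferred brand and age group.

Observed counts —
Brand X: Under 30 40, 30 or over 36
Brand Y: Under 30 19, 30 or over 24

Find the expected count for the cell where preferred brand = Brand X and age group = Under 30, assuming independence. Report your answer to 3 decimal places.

Row total (Brand X) = 76; column total (Under 30) = 59; grand total N = 119.
Expected count = (row total × column total) / N = 76 × 59 / 119 = 37.681.

37.681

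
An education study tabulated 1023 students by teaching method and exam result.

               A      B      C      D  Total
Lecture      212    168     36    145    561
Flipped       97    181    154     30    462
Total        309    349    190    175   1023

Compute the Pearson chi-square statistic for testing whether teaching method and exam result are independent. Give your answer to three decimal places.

184.284

Grand total N = 1023.
Expected counts (row total × column total / N):
  Lecture, A: 561×309/1023 = 169.4516
  Lecture, B: 561×349/1023 = 191.3871
  Lecture, C: 561×190/1023 = 104.1935
  Lecture, D: 561×175/1023 = 95.9677
  Flipped, A: 462×309/1023 = 139.5484
  Flipped, B: 462×349/1023 = 157.6129
  Flipped, C: 462×190/1023 = 85.8065
  Flipped, D: 462×175/1023 = 79.0323
Contributions (O − E)²/E:
  (212 − 169.4516)²/169.4516 = 10.6837
  (168 − 191.3871)²/191.3871 = 2.8579
  (36 − 104.1935)²/104.1935 = 44.6319
  (145 − 95.9677)²/95.9677 = 25.0518
  (97 − 139.5484)²/139.5484 = 12.9730
  (181 − 157.6129)²/157.6129 = 3.4703
  (154 − 85.8065)²/85.8065 = 54.1958
  (30 − 79.0323)²/79.0323 = 30.4200
χ² = 10.6837 + 2.8579 + 44.6319 + 25.0518 + 12.9730 + 3.4703 + 54.1958 + 30.4200 = 184.284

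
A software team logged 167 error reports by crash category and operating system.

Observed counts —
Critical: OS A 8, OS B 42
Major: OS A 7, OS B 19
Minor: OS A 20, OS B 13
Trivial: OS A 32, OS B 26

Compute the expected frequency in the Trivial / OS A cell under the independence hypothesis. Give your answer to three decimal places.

23.269

Row total (Trivial) = 58; column total (OS A) = 67; grand total N = 167.
Expected count = (row total × column total) / N = 58 × 67 / 167 = 23.269.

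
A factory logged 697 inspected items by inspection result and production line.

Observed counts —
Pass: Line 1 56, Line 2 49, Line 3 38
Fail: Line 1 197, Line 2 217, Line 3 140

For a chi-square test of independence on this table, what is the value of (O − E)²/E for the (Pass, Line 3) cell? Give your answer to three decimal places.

Row total (Pass) = 143; column total (Line 3) = 178; N = 697.
Expected count E = 143 × 178 / 697 = 36.5194.
Contribution = (O − E)²/E = (38 − 36.5194)² / 36.5194 = 0.060.

0.060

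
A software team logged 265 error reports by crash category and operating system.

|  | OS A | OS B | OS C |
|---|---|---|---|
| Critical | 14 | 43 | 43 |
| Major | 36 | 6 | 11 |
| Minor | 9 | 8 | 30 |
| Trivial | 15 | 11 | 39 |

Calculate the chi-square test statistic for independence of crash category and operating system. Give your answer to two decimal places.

Row totals: 100, 53, 47, 65. Column totals: 74, 68, 123. Grand total N = 265.
Expected counts (row total × column total / N):
  Critical, OS A: 100×74/265 = 27.9245
  Critical, OS B: 100×68/265 = 25.6604
  Critical, OS C: 100×123/265 = 46.4151
  Major, OS A: 53×74/265 = 14.8000
  Major, OS B: 53×68/265 = 13.6000
  Major, OS C: 53×123/265 = 24.6000
  Minor, OS A: 47×74/265 = 13.1245
  Minor, OS B: 47×68/265 = 12.0604
  Minor, OS C: 47×123/265 = 21.8151
  Trivial, OS A: 65×74/265 = 18.1509
  Trivial, OS B: 65×68/265 = 16.6792
  Trivial, OS C: 65×123/265 = 30.1698
Contributions (O − E)²/E:
  (14 − 27.9245)²/27.9245 = 6.9434
  (43 − 25.6604)²/25.6604 = 11.7170
  (43 − 46.4151)²/46.4151 = 0.2513
  (36 − 14.8000)²/14.8000 = 30.3676
  (6 − 13.6000)²/13.6000 = 4.2471
  (11 − 24.6000)²/24.6000 = 7.5187
  (9 − 13.1245)²/13.1245 = 1.2962
  (8 − 12.0604)²/12.0604 = 1.3670
  (30 − 21.8151)²/21.8151 = 3.0709
  (15 − 18.1509)²/18.1509 = 0.5470
  (11 − 16.6792)²/16.6792 = 1.9337
  (39 − 30.1698)²/30.1698 = 2.5845
χ² = 6.9434 + 11.7170 + 0.2513 + 30.3676 + 4.2471 + 7.5187 + 1.2962 + 1.3670 + 3.0709 + 0.5470 + 1.9337 + 2.5845 = 71.84

71.84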